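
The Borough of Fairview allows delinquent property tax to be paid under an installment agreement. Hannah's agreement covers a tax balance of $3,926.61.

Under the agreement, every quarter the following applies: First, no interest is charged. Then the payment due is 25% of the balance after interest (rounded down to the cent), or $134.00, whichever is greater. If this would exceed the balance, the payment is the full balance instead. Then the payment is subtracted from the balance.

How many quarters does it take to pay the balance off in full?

11

# | Opening | Payment | End bal
1 | $3,926.61 | $981.65 | $2,944.96
2 | $2,944.96 | $736.24 | $2,208.72
3 | $2,208.72 | $552.18 | $1,656.54
4 | $1,656.54 | $414.13 | $1,242.41
5 | $1,242.41 | $310.60 | $931.81
6 | $931.81 | $232.95 | $698.86
7 | $698.86 | $174.71 | $524.15
8 | $524.15 | $134.00 | $390.15
9 | $390.15 | $134.00 | $256.15
10 | $256.15 | $134.00 | $122.15
11 | $122.15 | $122.15 | $0.00
Balance reaches $0.00 in quarter 11.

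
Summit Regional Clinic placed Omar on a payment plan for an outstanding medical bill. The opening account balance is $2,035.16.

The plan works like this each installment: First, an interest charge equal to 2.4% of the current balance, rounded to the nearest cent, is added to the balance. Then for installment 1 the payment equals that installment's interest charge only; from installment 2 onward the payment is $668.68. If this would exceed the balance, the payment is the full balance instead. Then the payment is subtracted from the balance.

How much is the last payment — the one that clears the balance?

Installment 1: $2,035.16 +$48.84 interest = $2,084.00; pay $48.84 → $2,035.16
Installment 2: $2,035.16 +$48.84 interest = $2,084.00; pay $668.68 → $1,415.32
Installment 3: $1,415.32 +$33.97 interest = $1,449.29; pay $668.68 → $780.61
Installment 4: $780.61 +$18.73 interest = $799.34; pay $668.68 → $130.66
Installment 5: $130.66 +$3.14 interest = $133.80; pay $133.80 → $0.00

$133.80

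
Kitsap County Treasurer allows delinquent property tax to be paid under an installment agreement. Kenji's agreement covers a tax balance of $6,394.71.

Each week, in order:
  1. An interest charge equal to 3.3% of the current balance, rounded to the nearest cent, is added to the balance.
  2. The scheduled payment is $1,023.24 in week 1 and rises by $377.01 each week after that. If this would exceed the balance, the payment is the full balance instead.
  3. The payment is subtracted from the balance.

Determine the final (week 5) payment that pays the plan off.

$691.31

# | Opening | Interest | Payment | End bal
1 | $6,394.71 | $211.03 | $1,023.24 | $5,582.50
2 | $5,582.50 | $184.22 | $1,400.25 | $4,366.47
3 | $4,366.47 | $144.09 | $1,777.26 | $2,733.30
4 | $2,733.30 | $90.20 | $2,154.27 | $669.23
5 | $669.23 | $22.08 | $691.31 | $0.00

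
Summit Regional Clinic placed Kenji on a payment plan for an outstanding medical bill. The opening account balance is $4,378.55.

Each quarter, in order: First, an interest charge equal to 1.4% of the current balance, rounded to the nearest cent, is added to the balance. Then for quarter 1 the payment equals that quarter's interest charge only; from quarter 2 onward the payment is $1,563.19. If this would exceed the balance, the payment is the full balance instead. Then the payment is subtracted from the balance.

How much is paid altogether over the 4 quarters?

$4,560.37

# | Opening | Interest | Payment | End bal
1 | $4,378.55 | $61.30 | $61.30 | $4,378.55
2 | $4,378.55 | $61.30 | $1,563.19 | $2,876.66
3 | $2,876.66 | $40.27 | $1,563.19 | $1,353.74
4 | $1,353.74 | $18.95 | $1,372.69 | $0.00
Total paid: $4,560.37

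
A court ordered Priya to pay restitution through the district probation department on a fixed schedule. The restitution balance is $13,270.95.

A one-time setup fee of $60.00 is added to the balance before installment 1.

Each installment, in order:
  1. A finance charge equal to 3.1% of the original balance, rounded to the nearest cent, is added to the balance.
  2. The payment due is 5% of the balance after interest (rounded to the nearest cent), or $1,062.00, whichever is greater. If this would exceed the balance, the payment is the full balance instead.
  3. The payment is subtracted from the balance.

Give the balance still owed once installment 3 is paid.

# | Opening | Interest | Payment | End bal
1 | $13,330.95 | $411.40 | $1,062.00 | $12,680.35
2 | $12,680.35 | $411.40 | $1,062.00 | $12,029.75
3 | $12,029.75 | $411.40 | $1,062.00 | $11,379.15

$11,379.15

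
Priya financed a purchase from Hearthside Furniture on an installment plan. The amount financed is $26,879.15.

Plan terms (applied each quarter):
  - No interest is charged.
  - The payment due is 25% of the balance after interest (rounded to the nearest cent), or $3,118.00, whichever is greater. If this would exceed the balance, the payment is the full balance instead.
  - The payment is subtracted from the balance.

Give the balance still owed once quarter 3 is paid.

# | Opening | Payment | End bal
1 | $26,879.15 | $6,719.79 | $20,159.36
2 | $20,159.36 | $5,039.84 | $15,119.52
3 | $15,119.52 | $3,779.88 | $11,339.64

$11,339.64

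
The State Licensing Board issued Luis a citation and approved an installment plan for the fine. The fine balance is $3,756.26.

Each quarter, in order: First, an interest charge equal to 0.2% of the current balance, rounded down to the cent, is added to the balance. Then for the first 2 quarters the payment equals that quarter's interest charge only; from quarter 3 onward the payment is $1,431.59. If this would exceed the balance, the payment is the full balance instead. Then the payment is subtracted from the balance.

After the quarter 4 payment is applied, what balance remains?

Quarter 1: $3,756.26 +$7.51 interest = $3,763.77; pay $7.51 → $3,756.26
Quarter 2: $3,756.26 +$7.51 interest = $3,763.77; pay $7.51 → $3,756.26
Quarter 3: $3,756.26 +$7.51 interest = $3,763.77; pay $1,431.59 → $2,332.18
Quarter 4: $2,332.18 +$4.66 interest = $2,336.84; pay $1,431.59 → $905.25

$905.25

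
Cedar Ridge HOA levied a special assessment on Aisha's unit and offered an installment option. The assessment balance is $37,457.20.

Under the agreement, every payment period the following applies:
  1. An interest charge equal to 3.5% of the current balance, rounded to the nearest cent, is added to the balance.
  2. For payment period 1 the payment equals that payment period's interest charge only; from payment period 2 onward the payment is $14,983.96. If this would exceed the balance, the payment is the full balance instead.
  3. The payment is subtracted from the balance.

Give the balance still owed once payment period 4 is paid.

$0.00

# | Opening | Interest | Payment | End bal
1 | $37,457.20 | $1,311.00 | $1,311.00 | $37,457.20
2 | $37,457.20 | $1,311.00 | $14,983.96 | $23,784.24
3 | $23,784.24 | $832.45 | $14,983.96 | $9,632.73
4 | $9,632.73 | $337.15 | $9,969.88 | $0.00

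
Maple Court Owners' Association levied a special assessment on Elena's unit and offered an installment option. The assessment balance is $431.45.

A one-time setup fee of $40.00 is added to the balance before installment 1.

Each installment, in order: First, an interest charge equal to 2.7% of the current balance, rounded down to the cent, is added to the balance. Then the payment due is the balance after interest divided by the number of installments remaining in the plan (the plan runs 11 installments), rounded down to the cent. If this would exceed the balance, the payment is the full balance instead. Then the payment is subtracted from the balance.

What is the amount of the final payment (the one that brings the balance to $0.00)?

Installment 1: $471.45 +$12.72 interest = $484.17; pay $44.01 → $440.16
Installment 2: $440.16 +$11.88 interest = $452.04; pay $45.20 → $406.84
Installment 3: $406.84 +$10.98 interest = $417.82; pay $46.42 → $371.40
Installment 4: $371.40 +$10.02 interest = $381.42; pay $47.67 → $333.75
Installment 5: $333.75 +$9.01 interest = $342.76; pay $48.96 → $293.80
Installment 6: $293.80 +$7.93 interest = $301.73; pay $50.28 → $251.45
Installment 7: $251.45 +$6.78 interest = $258.23; pay $51.64 → $206.59
Installment 8: $206.59 +$5.57 interest = $212.16; pay $53.04 → $159.12
Installment 9: $159.12 +$4.29 interest = $163.41; pay $54.47 → $108.94
Installment 10: $108.94 +$2.94 interest = $111.88; pay $55.94 → $55.94
Installment 11: $55.94 +$1.51 interest = $57.45; pay $57.45 → $0.00

$57.45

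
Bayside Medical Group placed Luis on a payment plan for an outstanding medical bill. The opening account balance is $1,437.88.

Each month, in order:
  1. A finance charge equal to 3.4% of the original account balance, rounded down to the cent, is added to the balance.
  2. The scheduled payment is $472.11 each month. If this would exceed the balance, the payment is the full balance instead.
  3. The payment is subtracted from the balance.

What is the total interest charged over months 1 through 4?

Month 1: opening $1,437.88; interest $48.88 → $1,486.76; payment $472.11; balance $1,014.65
Month 2: opening $1,014.65; interest $48.88 → $1,063.53; payment $472.11; balance $591.42
Month 3: opening $591.42; interest $48.88 → $640.30; payment $472.11; balance $168.19
Month 4: opening $168.19; interest $48.88 → $217.07; payment $217.07; balance $0.00
Total interest: $48.88 + $48.88 + $48.88 + $48.88 = $195.52

$195.52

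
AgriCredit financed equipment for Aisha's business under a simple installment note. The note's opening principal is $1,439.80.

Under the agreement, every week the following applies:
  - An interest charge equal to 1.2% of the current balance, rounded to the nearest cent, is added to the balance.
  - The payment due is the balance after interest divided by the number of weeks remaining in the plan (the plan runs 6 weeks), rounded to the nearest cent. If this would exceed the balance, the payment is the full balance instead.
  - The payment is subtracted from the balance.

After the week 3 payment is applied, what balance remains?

$746.13

Week 1: opening $1,439.80; interest $17.28 → $1,457.08; payment $242.85; balance $1,214.23
Week 2: opening $1,214.23; interest $14.57 → $1,228.80; payment $245.76; balance $983.04
Week 3: opening $983.04; interest $11.80 → $994.84; payment $248.71; balance $746.13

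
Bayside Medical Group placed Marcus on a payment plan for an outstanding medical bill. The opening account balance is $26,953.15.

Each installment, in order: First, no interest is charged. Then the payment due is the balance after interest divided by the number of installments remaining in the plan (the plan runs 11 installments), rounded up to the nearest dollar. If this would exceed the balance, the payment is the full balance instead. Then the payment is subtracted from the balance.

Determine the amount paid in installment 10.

$2,450.00

Installment 1: opening $26,953.15; payment $2,451.00; balance $24,502.15
Installment 2: opening $24,502.15; payment $2,451.00; balance $22,051.15
Installment 3: opening $22,051.15; payment $2,451.00; balance $19,600.15
Installment 4: opening $19,600.15; payment $2,451.00; balance $17,149.15
Installment 5: opening $17,149.15; payment $2,450.00; balance $14,699.15
Installment 6: opening $14,699.15; payment $2,450.00; balance $12,249.15
Installment 7: opening $12,249.15; payment $2,450.00; balance $9,799.15
Installment 8: opening $9,799.15; payment $2,450.00; balance $7,349.15
Installment 9: opening $7,349.15; payment $2,450.00; balance $4,899.15
Installment 10: opening $4,899.15; payment $2,450.00; balance $2,449.15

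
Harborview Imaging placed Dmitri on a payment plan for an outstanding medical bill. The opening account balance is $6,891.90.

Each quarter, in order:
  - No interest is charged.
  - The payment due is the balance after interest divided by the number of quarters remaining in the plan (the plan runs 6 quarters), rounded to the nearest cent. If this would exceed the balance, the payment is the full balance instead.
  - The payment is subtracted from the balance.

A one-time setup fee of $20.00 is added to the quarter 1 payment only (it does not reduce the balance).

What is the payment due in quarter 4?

Quarter 1: $6,891.90 − $1,148.65 (+ $20.00 fee) → $5,743.25
Quarter 2: $5,743.25 − $1,148.65 → $4,594.60
Quarter 3: $4,594.60 − $1,148.65 → $3,445.95
Quarter 4: $3,445.95 − $1,148.65 → $2,297.30

$1,148.65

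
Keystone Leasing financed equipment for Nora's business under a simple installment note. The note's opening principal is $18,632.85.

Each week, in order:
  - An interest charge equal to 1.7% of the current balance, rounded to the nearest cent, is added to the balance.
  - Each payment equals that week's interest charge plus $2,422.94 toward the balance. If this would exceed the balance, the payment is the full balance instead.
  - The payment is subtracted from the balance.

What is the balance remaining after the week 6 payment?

Week 1: opening $18,632.85; interest $316.76 → $18,949.61; payment $2,739.70; balance $16,209.91
Week 2: opening $16,209.91; interest $275.57 → $16,485.48; payment $2,698.51; balance $13,786.97
Week 3: opening $13,786.97; interest $234.38 → $14,021.35; payment $2,657.32; balance $11,364.03
Week 4: opening $11,364.03; interest $193.19 → $11,557.22; payment $2,616.13; balance $8,941.09
Week 5: opening $8,941.09; interest $152.00 → $9,093.09; payment $2,574.94; balance $6,518.15
Week 6: opening $6,518.15; interest $110.81 → $6,628.96; payment $2,533.75; balance $4,095.21

$4,095.21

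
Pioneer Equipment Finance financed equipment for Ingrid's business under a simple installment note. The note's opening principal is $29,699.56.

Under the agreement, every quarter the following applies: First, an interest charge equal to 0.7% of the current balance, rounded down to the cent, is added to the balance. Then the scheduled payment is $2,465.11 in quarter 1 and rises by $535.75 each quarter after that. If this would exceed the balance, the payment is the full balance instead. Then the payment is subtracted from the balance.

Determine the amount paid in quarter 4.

# | Opening | Interest | Payment | End bal
1 | $29,699.56 | $207.89 | $2,465.11 | $27,442.34
2 | $27,442.34 | $192.09 | $3,000.86 | $24,633.57
3 | $24,633.57 | $172.43 | $3,536.61 | $21,269.39
4 | $21,269.39 | $148.88 | $4,072.36 | $17,345.91

$4,072.36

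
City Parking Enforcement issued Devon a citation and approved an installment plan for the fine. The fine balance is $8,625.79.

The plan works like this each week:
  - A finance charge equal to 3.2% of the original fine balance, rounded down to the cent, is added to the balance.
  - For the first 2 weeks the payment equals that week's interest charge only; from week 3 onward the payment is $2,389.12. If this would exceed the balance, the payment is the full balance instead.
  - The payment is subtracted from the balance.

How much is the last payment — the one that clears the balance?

$449.41

Week 1: opening $8,625.79; interest $276.02 → $8,901.81; payment $276.02; balance $8,625.79
Week 2: opening $8,625.79; interest $276.02 → $8,901.81; payment $276.02; balance $8,625.79
Week 3: opening $8,625.79; interest $276.02 → $8,901.81; payment $2,389.12; balance $6,512.69
Week 4: opening $6,512.69; interest $276.02 → $6,788.71; payment $2,389.12; balance $4,399.59
Week 5: opening $4,399.59; interest $276.02 → $4,675.61; payment $2,389.12; balance $2,286.49
Week 6: opening $2,286.49; interest $276.02 → $2,562.51; payment $2,389.12; balance $173.39
Week 7: opening $173.39; interest $276.02 → $449.41; payment $449.41; balance $0.00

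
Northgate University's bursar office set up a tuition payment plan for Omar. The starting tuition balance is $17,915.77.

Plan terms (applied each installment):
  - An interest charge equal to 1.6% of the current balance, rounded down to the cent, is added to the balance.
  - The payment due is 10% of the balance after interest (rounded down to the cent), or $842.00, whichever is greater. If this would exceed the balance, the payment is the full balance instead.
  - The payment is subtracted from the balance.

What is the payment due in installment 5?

$1,272.54

# | Opening | Interest | Payment | End bal
1 | $17,915.77 | $286.65 | $1,820.24 | $16,382.18
2 | $16,382.18 | $262.11 | $1,664.42 | $14,979.87
3 | $14,979.87 | $239.67 | $1,521.95 | $13,697.59
4 | $13,697.59 | $219.16 | $1,391.67 | $12,525.08
5 | $12,525.08 | $200.40 | $1,272.54 | $11,452.94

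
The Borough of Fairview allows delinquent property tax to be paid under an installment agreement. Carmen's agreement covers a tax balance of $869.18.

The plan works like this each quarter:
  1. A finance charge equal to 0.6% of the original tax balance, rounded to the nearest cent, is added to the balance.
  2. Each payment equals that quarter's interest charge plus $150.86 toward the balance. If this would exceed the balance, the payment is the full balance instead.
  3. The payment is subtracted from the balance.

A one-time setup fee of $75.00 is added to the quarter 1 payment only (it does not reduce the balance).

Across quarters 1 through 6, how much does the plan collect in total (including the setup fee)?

Quarter 1: opening $869.18; interest $5.22 → $874.40; payment $156.08 (+ $75.00 fee); balance $718.32
Quarter 2: opening $718.32; interest $5.22 → $723.54; payment $156.08; balance $567.46
Quarter 3: opening $567.46; interest $5.22 → $572.68; payment $156.08; balance $416.60
Quarter 4: opening $416.60; interest $5.22 → $421.82; payment $156.08; balance $265.74
Quarter 5: opening $265.74; interest $5.22 → $270.96; payment $156.08; balance $114.88
Quarter 6: opening $114.88; interest $5.22 → $120.10; payment $120.10; balance $0.00
Total paid: $975.50

$975.50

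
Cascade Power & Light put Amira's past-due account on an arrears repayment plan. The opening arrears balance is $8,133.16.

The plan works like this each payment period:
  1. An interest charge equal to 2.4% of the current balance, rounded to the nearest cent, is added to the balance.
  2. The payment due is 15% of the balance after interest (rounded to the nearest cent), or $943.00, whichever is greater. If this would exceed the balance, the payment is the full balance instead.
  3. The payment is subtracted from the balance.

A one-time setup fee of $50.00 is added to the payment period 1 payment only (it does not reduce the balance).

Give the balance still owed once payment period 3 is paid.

$5,363.11

Payment period 1: opening $8,133.16; interest $195.20 → $8,328.36; payment $1,249.25 (+ $50.00 fee); balance $7,079.11
Payment period 2: opening $7,079.11; interest $169.90 → $7,249.01; payment $1,087.35; balance $6,161.66
Payment period 3: opening $6,161.66; interest $147.88 → $6,309.54; payment $946.43; balance $5,363.11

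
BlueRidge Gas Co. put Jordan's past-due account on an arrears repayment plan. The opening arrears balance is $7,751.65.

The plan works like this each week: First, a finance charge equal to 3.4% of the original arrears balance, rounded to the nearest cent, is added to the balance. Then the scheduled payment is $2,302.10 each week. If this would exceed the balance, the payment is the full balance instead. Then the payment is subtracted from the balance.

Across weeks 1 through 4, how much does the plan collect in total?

$8,805.89

Week 1: $7,751.65 +$263.56 interest = $8,015.21; pay $2,302.10 → $5,713.11
Week 2: $5,713.11 +$263.56 interest = $5,976.67; pay $2,302.10 → $3,674.57
Week 3: $3,674.57 +$263.56 interest = $3,938.13; pay $2,302.10 → $1,636.03
Week 4: $1,636.03 +$263.56 interest = $1,899.59; pay $1,899.59 → $0.00
Total paid: $8,805.89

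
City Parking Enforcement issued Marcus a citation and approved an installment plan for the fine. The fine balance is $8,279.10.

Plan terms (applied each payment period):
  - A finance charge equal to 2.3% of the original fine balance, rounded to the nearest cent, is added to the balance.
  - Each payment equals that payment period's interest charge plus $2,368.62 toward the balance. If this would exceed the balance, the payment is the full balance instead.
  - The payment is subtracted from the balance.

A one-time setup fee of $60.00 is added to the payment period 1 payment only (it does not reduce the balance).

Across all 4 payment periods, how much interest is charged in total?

$761.68

Payment period 1: opening $8,279.10; interest $190.42 → $8,469.52; payment $2,559.04 (+ $60.00 fee); balance $5,910.48
Payment period 2: opening $5,910.48; interest $190.42 → $6,100.90; payment $2,559.04; balance $3,541.86
Payment period 3: opening $3,541.86; interest $190.42 → $3,732.28; payment $2,559.04; balance $1,173.24
Payment period 4: opening $1,173.24; interest $190.42 → $1,363.66; payment $1,363.66; balance $0.00
Total interest: $190.42 + $190.42 + $190.42 + $190.42 = $761.68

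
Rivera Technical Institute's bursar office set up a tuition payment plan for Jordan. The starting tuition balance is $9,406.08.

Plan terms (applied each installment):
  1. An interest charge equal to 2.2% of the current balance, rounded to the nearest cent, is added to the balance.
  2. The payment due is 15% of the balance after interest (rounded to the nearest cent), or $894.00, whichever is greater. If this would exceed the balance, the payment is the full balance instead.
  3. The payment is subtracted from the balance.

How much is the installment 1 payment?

Installment 1: $9,406.08 +$206.93 interest = $9,613.01; pay $1,441.95 → $8,171.06

$1,441.95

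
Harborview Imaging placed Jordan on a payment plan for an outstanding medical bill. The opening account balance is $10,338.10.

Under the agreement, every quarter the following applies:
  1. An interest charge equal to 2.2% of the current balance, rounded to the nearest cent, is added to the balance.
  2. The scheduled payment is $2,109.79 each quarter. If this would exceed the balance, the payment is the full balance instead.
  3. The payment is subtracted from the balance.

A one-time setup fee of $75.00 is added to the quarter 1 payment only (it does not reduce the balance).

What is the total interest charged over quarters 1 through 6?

Quarter 1: opening $10,338.10; interest $227.44 → $10,565.54; payment $2,109.79 (+ $75.00 fee); balance $8,455.75
Quarter 2: opening $8,455.75; interest $186.03 → $8,641.78; payment $2,109.79; balance $6,531.99
Quarter 3: opening $6,531.99; interest $143.70 → $6,675.69; payment $2,109.79; balance $4,565.90
Quarter 4: opening $4,565.90; interest $100.45 → $4,666.35; payment $2,109.79; balance $2,556.56
Quarter 5: opening $2,556.56; interest $56.24 → $2,612.80; payment $2,109.79; balance $503.01
Quarter 6: opening $503.01; interest $11.07 → $514.08; payment $514.08; balance $0.00
Total interest: $227.44 + $186.03 + $143.70 + $100.45 + $56.24 + $11.07 = $724.93

$724.93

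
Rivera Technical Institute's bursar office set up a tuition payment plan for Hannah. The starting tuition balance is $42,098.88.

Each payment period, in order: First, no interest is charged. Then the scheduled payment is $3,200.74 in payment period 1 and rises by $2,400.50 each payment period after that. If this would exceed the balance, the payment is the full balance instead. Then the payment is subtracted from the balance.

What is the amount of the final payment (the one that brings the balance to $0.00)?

$2,090.18

# | Opening | Payment | End bal
1 | $42,098.88 | $3,200.74 | $38,898.14
2 | $38,898.14 | $5,601.24 | $33,296.90
3 | $33,296.90 | $8,001.74 | $25,295.16
4 | $25,295.16 | $10,402.24 | $14,892.92
5 | $14,892.92 | $12,802.74 | $2,090.18
6 | $2,090.18 | $2,090.18 | $0.00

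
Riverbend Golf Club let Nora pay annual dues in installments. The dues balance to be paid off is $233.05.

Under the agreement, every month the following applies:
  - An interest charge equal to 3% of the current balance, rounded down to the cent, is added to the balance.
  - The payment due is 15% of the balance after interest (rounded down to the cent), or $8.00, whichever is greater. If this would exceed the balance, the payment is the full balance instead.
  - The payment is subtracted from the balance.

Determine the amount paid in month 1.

Month 1: opening $233.05; interest $6.99 → $240.04; payment $36.00; balance $204.04

$36.00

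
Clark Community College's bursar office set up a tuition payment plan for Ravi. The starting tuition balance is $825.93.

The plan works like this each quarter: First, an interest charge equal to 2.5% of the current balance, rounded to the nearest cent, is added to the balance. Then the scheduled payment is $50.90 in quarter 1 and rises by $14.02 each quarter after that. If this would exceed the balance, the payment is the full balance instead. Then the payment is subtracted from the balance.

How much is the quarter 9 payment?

Quarter 1: $825.93 +$20.65 interest = $846.58; pay $50.90 → $795.68
Quarter 2: $795.68 +$19.89 interest = $815.57; pay $64.92 → $750.65
Quarter 3: $750.65 +$18.77 interest = $769.42; pay $78.94 → $690.48
Quarter 4: $690.48 +$17.26 interest = $707.74; pay $92.96 → $614.78
Quarter 5: $614.78 +$15.37 interest = $630.15; pay $106.98 → $523.17
Quarter 6: $523.17 +$13.08 interest = $536.25; pay $121.00 → $415.25
Quarter 7: $415.25 +$10.38 interest = $425.63; pay $135.02 → $290.61
Quarter 8: $290.61 +$7.27 interest = $297.88; pay $149.04 → $148.84
Quarter 9: $148.84 +$3.72 interest = $152.56; pay $152.56 → $0.00

$152.56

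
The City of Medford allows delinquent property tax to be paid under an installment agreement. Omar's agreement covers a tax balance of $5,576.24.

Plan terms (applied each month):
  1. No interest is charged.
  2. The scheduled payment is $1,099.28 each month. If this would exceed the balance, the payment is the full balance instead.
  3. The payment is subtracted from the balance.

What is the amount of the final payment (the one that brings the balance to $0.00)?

# | Opening | Payment | End bal
1 | $5,576.24 | $1,099.28 | $4,476.96
2 | $4,476.96 | $1,099.28 | $3,377.68
3 | $3,377.68 | $1,099.28 | $2,278.40
4 | $2,278.40 | $1,099.28 | $1,179.12
5 | $1,179.12 | $1,099.28 | $79.84
6 | $79.84 | $79.84 | $0.00

$79.84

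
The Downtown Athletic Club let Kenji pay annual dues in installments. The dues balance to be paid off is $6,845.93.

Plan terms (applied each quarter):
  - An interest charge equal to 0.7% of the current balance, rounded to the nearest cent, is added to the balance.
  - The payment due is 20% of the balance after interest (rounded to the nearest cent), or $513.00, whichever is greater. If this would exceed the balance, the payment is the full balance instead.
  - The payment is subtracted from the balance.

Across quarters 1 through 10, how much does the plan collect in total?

# | Opening | Interest | Payment | End bal
1 | $6,845.93 | $47.92 | $1,378.77 | $5,515.08
2 | $5,515.08 | $38.61 | $1,110.74 | $4,442.95
3 | $4,442.95 | $31.10 | $894.81 | $3,579.24
4 | $3,579.24 | $25.05 | $720.86 | $2,883.43
5 | $2,883.43 | $20.18 | $580.72 | $2,322.89
6 | $2,322.89 | $16.26 | $513.00 | $1,826.15
7 | $1,826.15 | $12.78 | $513.00 | $1,325.93
8 | $1,325.93 | $9.28 | $513.00 | $822.21
9 | $822.21 | $5.76 | $513.00 | $314.97
10 | $314.97 | $2.20 | $317.17 | $0.00
Total paid: $7,055.07

$7,055.07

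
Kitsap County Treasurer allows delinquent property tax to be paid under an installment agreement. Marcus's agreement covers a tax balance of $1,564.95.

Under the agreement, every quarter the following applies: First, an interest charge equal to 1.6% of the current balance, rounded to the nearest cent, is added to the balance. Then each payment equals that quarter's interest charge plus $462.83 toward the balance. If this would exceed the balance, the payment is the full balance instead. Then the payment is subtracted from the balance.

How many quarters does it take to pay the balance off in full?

Quarter 1: opening $1,564.95; interest $25.04 → $1,589.99; payment $487.87; balance $1,102.12
Quarter 2: opening $1,102.12; interest $17.63 → $1,119.75; payment $480.46; balance $639.29
Quarter 3: opening $639.29; interest $10.23 → $649.52; payment $473.06; balance $176.46
Quarter 4: opening $176.46; interest $2.82 → $179.28; payment $179.28; balance $0.00
Balance reaches $0.00 in quarter 4.

4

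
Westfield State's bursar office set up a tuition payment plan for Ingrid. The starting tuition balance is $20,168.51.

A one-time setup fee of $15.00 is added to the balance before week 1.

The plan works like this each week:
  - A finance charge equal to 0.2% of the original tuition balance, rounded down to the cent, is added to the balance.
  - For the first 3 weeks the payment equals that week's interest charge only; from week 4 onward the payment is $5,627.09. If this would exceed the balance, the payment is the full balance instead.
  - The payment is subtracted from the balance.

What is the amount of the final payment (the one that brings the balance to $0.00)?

$3,463.56

Week 1: $20,183.51 +$40.33 interest = $20,223.84; pay $40.33 → $20,183.51
Week 2: $20,183.51 +$40.33 interest = $20,223.84; pay $40.33 → $20,183.51
Week 3: $20,183.51 +$40.33 interest = $20,223.84; pay $40.33 → $20,183.51
Week 4: $20,183.51 +$40.33 interest = $20,223.84; pay $5,627.09 → $14,596.75
Week 5: $14,596.75 +$40.33 interest = $14,637.08; pay $5,627.09 → $9,009.99
Week 6: $9,009.99 +$40.33 interest = $9,050.32; pay $5,627.09 → $3,423.23
Week 7: $3,423.23 +$40.33 interest = $3,463.56; pay $3,463.56 → $0.00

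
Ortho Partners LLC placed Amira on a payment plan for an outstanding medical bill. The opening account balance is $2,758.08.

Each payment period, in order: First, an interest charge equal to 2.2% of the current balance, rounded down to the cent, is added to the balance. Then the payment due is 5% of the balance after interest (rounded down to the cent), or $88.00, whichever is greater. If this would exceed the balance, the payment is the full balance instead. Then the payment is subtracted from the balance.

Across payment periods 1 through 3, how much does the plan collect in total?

$410.61

Payment period 1: opening $2,758.08; interest $60.67 → $2,818.75; payment $140.93; balance $2,677.82
Payment period 2: opening $2,677.82; interest $58.91 → $2,736.73; payment $136.83; balance $2,599.90
Payment period 3: opening $2,599.90; interest $57.19 → $2,657.09; payment $132.85; balance $2,524.24
Total paid: $410.61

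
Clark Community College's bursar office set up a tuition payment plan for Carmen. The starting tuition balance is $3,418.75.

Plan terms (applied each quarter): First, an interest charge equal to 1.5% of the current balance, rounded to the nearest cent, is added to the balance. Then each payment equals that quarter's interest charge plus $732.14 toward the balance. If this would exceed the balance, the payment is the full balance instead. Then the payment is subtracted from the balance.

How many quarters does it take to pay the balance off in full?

5

Quarter 1: $3,418.75 +$51.28 interest = $3,470.03; pay $783.42 → $2,686.61
Quarter 2: $2,686.61 +$40.30 interest = $2,726.91; pay $772.44 → $1,954.47
Quarter 3: $1,954.47 +$29.32 interest = $1,983.79; pay $761.46 → $1,222.33
Quarter 4: $1,222.33 +$18.33 interest = $1,240.66; pay $750.47 → $490.19
Quarter 5: $490.19 +$7.35 interest = $497.54; pay $497.54 → $0.00
Balance reaches $0.00 in quarter 5.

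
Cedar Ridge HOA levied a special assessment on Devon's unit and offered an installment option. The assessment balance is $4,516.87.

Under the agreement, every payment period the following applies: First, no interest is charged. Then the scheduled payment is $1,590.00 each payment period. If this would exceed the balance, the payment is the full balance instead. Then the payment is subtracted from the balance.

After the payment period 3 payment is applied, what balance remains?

# | Opening | Payment | End bal
1 | $4,516.87 | $1,590.00 | $2,926.87
2 | $2,926.87 | $1,590.00 | $1,336.87
3 | $1,336.87 | $1,336.87 | $0.00

$0.00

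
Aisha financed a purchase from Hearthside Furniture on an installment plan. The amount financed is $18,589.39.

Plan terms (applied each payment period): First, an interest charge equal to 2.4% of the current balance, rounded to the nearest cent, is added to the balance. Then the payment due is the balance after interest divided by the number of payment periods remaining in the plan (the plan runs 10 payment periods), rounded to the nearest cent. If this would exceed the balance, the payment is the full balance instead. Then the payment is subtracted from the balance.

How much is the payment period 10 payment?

$2,356.48

Payment period 1: $18,589.39 +$446.15 interest = $19,035.54; pay $1,903.55 → $17,131.99
Payment period 2: $17,131.99 +$411.17 interest = $17,543.16; pay $1,949.24 → $15,593.92
Payment period 3: $15,593.92 +$374.25 interest = $15,968.17; pay $1,996.02 → $13,972.15
Payment period 4: $13,972.15 +$335.33 interest = $14,307.48; pay $2,043.93 → $12,263.55
Payment period 5: $12,263.55 +$294.33 interest = $12,557.88; pay $2,092.98 → $10,464.90
Payment period 6: $10,464.90 +$251.16 interest = $10,716.06; pay $2,143.21 → $8,572.85
Payment period 7: $8,572.85 +$205.75 interest = $8,778.60; pay $2,194.65 → $6,583.95
Payment period 8: $6,583.95 +$158.01 interest = $6,741.96; pay $2,247.32 → $4,494.64
Payment period 9: $4,494.64 +$107.87 interest = $4,602.51; pay $2,301.26 → $2,301.25
Payment period 10: $2,301.25 +$55.23 interest = $2,356.48; pay $2,356.48 → $0.00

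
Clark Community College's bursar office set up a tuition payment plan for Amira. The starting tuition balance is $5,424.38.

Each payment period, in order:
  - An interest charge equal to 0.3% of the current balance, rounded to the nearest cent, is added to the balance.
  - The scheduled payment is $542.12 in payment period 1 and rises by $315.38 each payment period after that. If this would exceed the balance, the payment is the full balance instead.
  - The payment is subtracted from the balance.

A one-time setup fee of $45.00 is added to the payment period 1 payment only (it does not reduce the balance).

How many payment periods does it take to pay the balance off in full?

5

# | Opening | Interest | Payment | Fee | End bal
1 | $5,424.38 | $16.27 | $542.12 | $45.00 | $4,898.53
2 | $4,898.53 | $14.70 | $857.50 | — | $4,055.73
3 | $4,055.73 | $12.17 | $1,172.88 | — | $2,895.02
4 | $2,895.02 | $8.69 | $1,488.26 | — | $1,415.45
5 | $1,415.45 | $4.25 | $1,419.70 | — | $0.00
Balance reaches $0.00 in payment period 5.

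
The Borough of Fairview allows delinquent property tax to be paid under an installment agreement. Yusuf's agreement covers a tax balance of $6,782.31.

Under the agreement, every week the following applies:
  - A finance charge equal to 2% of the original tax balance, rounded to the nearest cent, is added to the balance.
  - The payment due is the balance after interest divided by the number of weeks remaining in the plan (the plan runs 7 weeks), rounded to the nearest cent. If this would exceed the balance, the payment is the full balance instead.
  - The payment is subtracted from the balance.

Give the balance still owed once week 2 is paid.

$5,054.44

# | Opening | Interest | Payment | End bal
1 | $6,782.31 | $135.65 | $988.28 | $5,929.68
2 | $5,929.68 | $135.65 | $1,010.89 | $5,054.44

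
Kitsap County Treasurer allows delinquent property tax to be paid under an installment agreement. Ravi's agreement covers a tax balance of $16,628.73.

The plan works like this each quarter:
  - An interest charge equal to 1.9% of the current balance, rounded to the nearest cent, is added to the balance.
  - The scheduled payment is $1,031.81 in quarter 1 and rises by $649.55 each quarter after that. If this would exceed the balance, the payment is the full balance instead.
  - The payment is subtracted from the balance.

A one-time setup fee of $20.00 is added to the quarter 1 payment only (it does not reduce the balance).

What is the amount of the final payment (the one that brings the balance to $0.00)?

$2,171.13

Quarter 1: opening $16,628.73; interest $315.95 → $16,944.68; payment $1,031.81 (+ $20.00 fee); balance $15,912.87
Quarter 2: opening $15,912.87; interest $302.34 → $16,215.21; payment $1,681.36; balance $14,533.85
Quarter 3: opening $14,533.85; interest $276.14 → $14,809.99; payment $2,330.91; balance $12,479.08
Quarter 4: opening $12,479.08; interest $237.10 → $12,716.18; payment $2,980.46; balance $9,735.72
Quarter 5: opening $9,735.72; interest $184.98 → $9,920.70; payment $3,630.01; balance $6,290.69
Quarter 6: opening $6,290.69; interest $119.52 → $6,410.21; payment $4,279.56; balance $2,130.65
Quarter 7: opening $2,130.65; interest $40.48 → $2,171.13; payment $2,171.13; balance $0.00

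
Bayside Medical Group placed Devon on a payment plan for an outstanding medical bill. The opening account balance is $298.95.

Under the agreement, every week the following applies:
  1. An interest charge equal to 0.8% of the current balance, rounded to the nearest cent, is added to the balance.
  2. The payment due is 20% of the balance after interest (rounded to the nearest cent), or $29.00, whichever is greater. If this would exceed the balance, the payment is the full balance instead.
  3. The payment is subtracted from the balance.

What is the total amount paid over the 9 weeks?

# | Opening | Interest | Payment | End bal
1 | $298.95 | $2.39 | $60.27 | $241.07
2 | $241.07 | $1.93 | $48.60 | $194.40
3 | $194.40 | $1.56 | $39.19 | $156.77
4 | $156.77 | $1.25 | $31.60 | $126.42
5 | $126.42 | $1.01 | $29.00 | $98.43
6 | $98.43 | $0.79 | $29.00 | $70.22
7 | $70.22 | $0.56 | $29.00 | $41.78
8 | $41.78 | $0.33 | $29.00 | $13.11
9 | $13.11 | $0.10 | $13.21 | $0.00
Total paid: $308.87

$308.87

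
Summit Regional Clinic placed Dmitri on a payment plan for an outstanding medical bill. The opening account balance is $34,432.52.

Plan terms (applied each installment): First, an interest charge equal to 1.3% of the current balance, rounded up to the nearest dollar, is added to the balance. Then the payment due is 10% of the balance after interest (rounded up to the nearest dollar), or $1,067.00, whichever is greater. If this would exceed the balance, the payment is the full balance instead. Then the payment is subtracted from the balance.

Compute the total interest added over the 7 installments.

$2,420.00

# | Opening | Interest | Payment | End bal
1 | $34,432.52 | $448.00 | $3,489.00 | $31,391.52
2 | $31,391.52 | $409.00 | $3,181.00 | $28,619.52
3 | $28,619.52 | $373.00 | $2,900.00 | $26,092.52
4 | $26,092.52 | $340.00 | $2,644.00 | $23,788.52
5 | $23,788.52 | $310.00 | $2,410.00 | $21,688.52
6 | $21,688.52 | $282.00 | $2,198.00 | $19,772.52
7 | $19,772.52 | $258.00 | $2,004.00 | $18,026.52
Total interest: $448.00 + $409.00 + $373.00 + $340.00 + $310.00 + $282.00 + $258.00 = $2,420.00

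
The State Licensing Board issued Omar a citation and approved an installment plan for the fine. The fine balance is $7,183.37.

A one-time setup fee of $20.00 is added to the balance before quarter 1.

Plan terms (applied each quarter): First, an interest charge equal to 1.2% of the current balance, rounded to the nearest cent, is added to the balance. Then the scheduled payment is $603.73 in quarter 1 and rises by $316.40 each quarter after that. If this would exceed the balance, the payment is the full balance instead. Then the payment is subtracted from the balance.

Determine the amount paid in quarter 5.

Quarter 1: $7,203.37 +$86.44 interest = $7,289.81; pay $603.73 → $6,686.08
Quarter 2: $6,686.08 +$80.23 interest = $6,766.31; pay $920.13 → $5,846.18
Quarter 3: $5,846.18 +$70.15 interest = $5,916.33; pay $1,236.53 → $4,679.80
Quarter 4: $4,679.80 +$56.16 interest = $4,735.96; pay $1,552.93 → $3,183.03
Quarter 5: $3,183.03 +$38.20 interest = $3,221.23; pay $1,869.33 → $1,351.90

$1,869.33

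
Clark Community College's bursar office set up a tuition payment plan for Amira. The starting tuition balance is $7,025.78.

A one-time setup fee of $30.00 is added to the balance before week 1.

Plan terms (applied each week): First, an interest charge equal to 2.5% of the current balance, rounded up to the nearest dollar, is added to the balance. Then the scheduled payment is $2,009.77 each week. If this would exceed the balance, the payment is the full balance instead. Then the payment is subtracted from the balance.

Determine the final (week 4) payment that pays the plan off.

Week 1: opening $7,055.78; interest $177.00 → $7,232.78; payment $2,009.77; balance $5,223.01
Week 2: opening $5,223.01; interest $131.00 → $5,354.01; payment $2,009.77; balance $3,344.24
Week 3: opening $3,344.24; interest $84.00 → $3,428.24; payment $2,009.77; balance $1,418.47
Week 4: opening $1,418.47; interest $36.00 → $1,454.47; payment $1,454.47; balance $0.00

$1,454.47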